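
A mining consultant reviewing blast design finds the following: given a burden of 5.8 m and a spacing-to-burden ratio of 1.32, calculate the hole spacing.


Spacing = burden * ratio
= 5.8 * 1.32
= 7.656 m

7.656 m


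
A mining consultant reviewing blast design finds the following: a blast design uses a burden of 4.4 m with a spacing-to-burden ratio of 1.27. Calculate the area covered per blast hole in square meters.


First, find the spacing:
Spacing = burden * ratio = 4.4 * 1.27
= 5.588 m
Then, calculate the area:
Area = burden * spacing = 4.4 * 5.588
= 24.5872 m^2

24.5872 m^2


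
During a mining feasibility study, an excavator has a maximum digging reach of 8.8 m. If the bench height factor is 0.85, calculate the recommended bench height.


Bench height = reach * factor
= 8.8 * 0.85
= 7.48 m

7.48 m


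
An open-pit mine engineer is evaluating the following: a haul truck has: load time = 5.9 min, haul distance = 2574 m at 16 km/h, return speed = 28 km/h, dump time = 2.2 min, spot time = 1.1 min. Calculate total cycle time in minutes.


24.3682 min

Convert haul speed to m/min: 16 * 1000/60 = 266.6666667 m/min
Haul time = 2574 / 266.6666667 = 9.6525 min
Convert return speed to m/min: 28 * 1000/60 = 466.6666667 m/min
Return time = 2574 / 466.6666667 = 5.515714286 min
Total cycle time:
= 5.9 + 9.6525 + 2.2 + 5.515714286 + 1.1
= 24.3682 min


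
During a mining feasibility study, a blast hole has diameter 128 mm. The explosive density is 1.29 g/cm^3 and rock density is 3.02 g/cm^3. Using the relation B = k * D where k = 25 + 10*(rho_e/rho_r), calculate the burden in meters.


First, compute k:
rho_e / rho_r = 1.29 / 3.02 = 0.4271523179
k = 25 + 10 * 0.4271523179 = 29.27152318
Then, compute burden:
B = k * D / 1000 = 29.27152318 * 128 / 1000
= 3746.754967 / 1000
= 3.7468 m

3.7468 m


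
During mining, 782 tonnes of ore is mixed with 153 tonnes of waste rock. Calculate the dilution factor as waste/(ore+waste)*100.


16.3636%

Total material = ore + waste
= 782 + 153 = 935 tonnes
Dilution = waste / total * 100
= 153 / 935 * 100
= 0.1636363636 * 100
= 16.3636%


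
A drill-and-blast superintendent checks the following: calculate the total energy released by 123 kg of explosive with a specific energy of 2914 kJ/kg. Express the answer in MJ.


Energy = mass * specific_energy / 1000
= 123 * 2914 / 1000
= 358422 / 1000
= 358.422 MJ

358.422 MJ


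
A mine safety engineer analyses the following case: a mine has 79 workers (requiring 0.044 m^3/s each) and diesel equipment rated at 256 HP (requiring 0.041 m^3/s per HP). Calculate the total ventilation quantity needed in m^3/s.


13.972 m^3/s

Airflow for workers:
Q_people = 79 * 0.044 = 3.476 m^3/s
Airflow for diesel equipment:
Q_diesel = 256 * 0.041 = 10.496 m^3/s
Total ventilation:
Q_total = 3.476 + 10.496
= 13.972 m^3/s


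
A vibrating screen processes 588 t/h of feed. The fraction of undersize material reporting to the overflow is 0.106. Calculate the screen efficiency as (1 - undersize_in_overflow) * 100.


89.4%

Screen efficiency = (1 - fraction of undersize in overflow) * 100
= (1 - 0.106) * 100
= 0.894 * 100
= 89.4%


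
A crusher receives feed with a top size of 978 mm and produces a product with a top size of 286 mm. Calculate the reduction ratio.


Reduction ratio = feed size / product size
= 978 / 286
= 3.4196

3.4196


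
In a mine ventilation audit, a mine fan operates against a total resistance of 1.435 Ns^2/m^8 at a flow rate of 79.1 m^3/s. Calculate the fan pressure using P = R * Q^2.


8978.5224 Pa

Compute Q^2:
Q^2 = 79.1^2 = 6256.81
Compute pressure:
P = R * Q^2 = 1.435 * 6256.81
= 8978.5224 Pa


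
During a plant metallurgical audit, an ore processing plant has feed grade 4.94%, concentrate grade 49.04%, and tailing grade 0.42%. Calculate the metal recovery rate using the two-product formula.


92.2884%

Using the two-product formula:
R = 100 * c * (f - t) / (f * (c - t))
Numerator = 100 * 49.04 * (4.94 - 0.42)
= 100 * 49.04 * 4.52
= 22166.08
Denominator = 4.94 * (49.04 - 0.42)
= 4.94 * 48.62
= 240.1828
R = 22166.08 / 240.1828
= 92.2884%


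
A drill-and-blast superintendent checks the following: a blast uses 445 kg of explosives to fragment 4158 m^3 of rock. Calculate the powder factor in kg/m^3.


0.107 kg/m^3

Powder factor = explosive mass / rock volume
= 445 / 4158
= 0.107 kg/m^3


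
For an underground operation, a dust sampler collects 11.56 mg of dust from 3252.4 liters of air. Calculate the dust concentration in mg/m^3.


3.5543 mg/m^3

Convert liters to m^3: 1 m^3 = 1000 L
Concentration = mass / volume * 1000
= 11.56 / 3252.4 * 1000
= 0.003554298364 * 1000
= 3.5543 mg/m^3


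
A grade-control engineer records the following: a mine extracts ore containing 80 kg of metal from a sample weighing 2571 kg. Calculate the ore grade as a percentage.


Ore grade = (metal mass / ore mass) * 100
= (80 / 2571) * 100
= 0.03111629716 * 100
= 3.1116%

3.1116%


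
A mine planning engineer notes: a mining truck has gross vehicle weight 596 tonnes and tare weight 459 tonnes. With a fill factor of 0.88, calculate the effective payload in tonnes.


120.56 tonnes

Maximum payload = gross - tare
= 596 - 459 = 137 tonnes
Effective payload = max payload * fill factor
= 137 * 0.88
= 120.56 tonnes


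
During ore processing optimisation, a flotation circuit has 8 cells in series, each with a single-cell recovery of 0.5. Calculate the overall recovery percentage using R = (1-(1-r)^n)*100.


Complement of single-cell recovery:
1 - r = 1 - 0.5 = 0.5
Raise to power n:
(1 - r)^8 = 0.5^8 = 0.00390625
Overall recovery:
R = (1 - 0.00390625) * 100
= 99.6094%

99.6094%


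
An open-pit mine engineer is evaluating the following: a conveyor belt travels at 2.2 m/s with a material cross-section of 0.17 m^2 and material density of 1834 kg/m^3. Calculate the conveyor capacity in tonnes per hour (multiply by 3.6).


Volumetric flow = speed * area
= 2.2 * 0.17 = 0.374 m^3/s
Mass flow = volumetric * density
= 0.374 * 1834 = 685.916 kg/s
Convert to t/h: multiply by 3.6
Capacity = 685.916 * 3.6
= 2469.2976 t/h

2469.2976 t/h


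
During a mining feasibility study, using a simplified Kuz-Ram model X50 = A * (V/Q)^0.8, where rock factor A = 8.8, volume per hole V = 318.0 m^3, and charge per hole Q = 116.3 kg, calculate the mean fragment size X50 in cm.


Compute V/Q:
V/Q = 318.0 / 116.3 = 2.734307825
Raise to the power 0.8:
(V/Q)^0.8 = 2.734307825^0.8 = 2.236031535
Multiply by A:
X50 = 8.8 * 2.236031535
= 19.6771 cm

19.6771 cm


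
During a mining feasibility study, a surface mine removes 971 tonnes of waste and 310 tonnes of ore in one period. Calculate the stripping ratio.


Stripping ratio = waste tonnage / ore tonnage
= 971 / 310
= 3.1323

3.1323


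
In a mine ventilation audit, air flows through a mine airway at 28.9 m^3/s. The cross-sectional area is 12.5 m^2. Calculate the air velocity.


2.312 m/s

Velocity = flow rate / cross-sectional area
= 28.9 / 12.5
= 2.312 m/s


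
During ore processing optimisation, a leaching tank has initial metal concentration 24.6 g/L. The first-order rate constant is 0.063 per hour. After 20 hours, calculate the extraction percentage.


71.6346%

Compute the exponent:
-k * t = -0.063 * 20 = -1.26
Remaining concentration:
C = 24.6 * exp(-1.26)
= 24.6 * 0.2836540265
= 6.977889052 g/L
Extracted = 24.6 - 6.977889052 = 17.62211095 g/L
Extraction % = 17.62211095 / 24.6 * 100
= 71.6346%


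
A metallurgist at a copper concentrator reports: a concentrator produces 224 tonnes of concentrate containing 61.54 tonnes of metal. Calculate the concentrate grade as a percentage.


Grade = (metal in concentrate / concentrate mass) * 100
= (61.54 / 224) * 100
= 0.2747321429 * 100
= 27.4732%

27.4732%


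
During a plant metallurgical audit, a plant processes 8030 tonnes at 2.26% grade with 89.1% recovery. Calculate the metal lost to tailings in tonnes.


Total metal in feed:
= 8030 * 2.26 / 100 = 181.478 tonnes
Metal recovered:
= 181.478 * 89.1 / 100 = 161.696898 tonnes
Metal lost to tailings:
= 181.478 - 161.696898
= 19.7811 tonnes

19.7811 tonnes


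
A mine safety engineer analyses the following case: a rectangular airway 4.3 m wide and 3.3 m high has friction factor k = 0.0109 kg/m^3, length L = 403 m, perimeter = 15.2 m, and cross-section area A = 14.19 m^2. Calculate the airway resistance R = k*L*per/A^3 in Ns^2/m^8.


Compute the numerator:
k * L * per = 0.0109 * 403 * 15.2
= 66.76904
Compute the denominator:
A^3 = 14.19^3 = 2857.243059
Resistance:
R = 66.76904 / 2857.243059
= 0.0234 Ns^2/m^8

0.0234 Ns^2/m^8


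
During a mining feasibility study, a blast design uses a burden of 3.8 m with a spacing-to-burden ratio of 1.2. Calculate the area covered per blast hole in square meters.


17.328 m^2

First, find the spacing:
Spacing = burden * ratio = 3.8 * 1.2
= 4.56 m
Then, calculate the area:
Area = burden * spacing = 3.8 * 4.56
= 17.328 m^2


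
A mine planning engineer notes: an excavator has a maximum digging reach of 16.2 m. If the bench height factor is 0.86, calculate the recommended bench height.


13.932 m

Bench height = reach * factor
= 16.2 * 0.86
= 13.932 m


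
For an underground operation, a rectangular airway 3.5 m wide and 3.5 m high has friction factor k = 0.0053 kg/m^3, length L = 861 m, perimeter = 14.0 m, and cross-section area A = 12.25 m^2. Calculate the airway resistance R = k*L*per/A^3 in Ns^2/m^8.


Compute the numerator:
k * L * per = 0.0053 * 861 * 14.0
= 63.8862
Compute the denominator:
A^3 = 12.25^3 = 1838.265625
Resistance:
R = 63.8862 / 1838.265625
= 0.0348 Ns^2/m^8

0.0348 Ns^2/m^8


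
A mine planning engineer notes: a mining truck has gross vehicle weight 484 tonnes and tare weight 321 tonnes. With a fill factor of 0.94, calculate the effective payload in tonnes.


Maximum payload = gross - tare
= 484 - 321 = 163 tonnes
Effective payload = max payload * fill factor
= 163 * 0.94
= 153.22 tonnes

153.22 tonnes


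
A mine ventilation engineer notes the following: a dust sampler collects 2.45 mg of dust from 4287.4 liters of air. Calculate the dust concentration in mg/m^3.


0.5714 mg/m^3

Convert liters to m^3: 1 m^3 = 1000 L
Concentration = mass / volume * 1000
= 2.45 / 4287.4 * 1000
= 0.0005714418995 * 1000
= 0.5714 mg/m^3


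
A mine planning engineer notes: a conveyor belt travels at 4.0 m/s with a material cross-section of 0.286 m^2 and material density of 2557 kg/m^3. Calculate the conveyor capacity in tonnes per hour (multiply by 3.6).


Volumetric flow = speed * area
= 4.0 * 0.286 = 1.144 m^3/s
Mass flow = volumetric * density
= 1.144 * 2557 = 2925.208 kg/s
Convert to t/h: multiply by 3.6
Capacity = 2925.208 * 3.6
= 10530.7488 t/h

10530.7488 t/h


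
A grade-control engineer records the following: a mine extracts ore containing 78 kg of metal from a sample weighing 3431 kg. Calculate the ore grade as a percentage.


2.2734%

Ore grade = (metal mass / ore mass) * 100
= (78 / 3431) * 100
= 0.02273389682 * 100
= 2.2734%


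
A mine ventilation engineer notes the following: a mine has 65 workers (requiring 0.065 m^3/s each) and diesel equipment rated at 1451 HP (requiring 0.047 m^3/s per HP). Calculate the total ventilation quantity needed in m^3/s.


72.422 m^3/s

Airflow for workers:
Q_people = 65 * 0.065 = 4.225 m^3/s
Airflow for diesel equipment:
Q_diesel = 1451 * 0.047 = 68.197 m^3/s
Total ventilation:
Q_total = 4.225 + 68.197
= 72.422 m^3/s


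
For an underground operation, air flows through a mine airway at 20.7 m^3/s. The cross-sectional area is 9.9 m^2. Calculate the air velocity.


2.0909 m/s

Velocity = flow rate / cross-sectional area
= 20.7 / 9.9
= 2.0909 m/s


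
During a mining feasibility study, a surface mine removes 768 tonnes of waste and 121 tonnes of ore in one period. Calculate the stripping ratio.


Stripping ratio = waste tonnage / ore tonnage
= 768 / 121
= 6.3471

6.3471


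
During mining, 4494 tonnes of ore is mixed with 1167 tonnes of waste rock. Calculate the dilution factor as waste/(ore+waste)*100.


Total material = ore + waste
= 4494 + 1167 = 5661 tonnes
Dilution = waste / total * 100
= 1167 / 5661 * 100
= 0.2061473238 * 100
= 20.6147%

20.6147%


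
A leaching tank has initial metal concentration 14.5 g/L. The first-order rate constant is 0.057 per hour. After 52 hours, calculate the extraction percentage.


94.8388%

Compute the exponent:
-k * t = -0.057 * 52 = -2.964
Remaining concentration:
C = 14.5 * exp(-2.964)
= 14.5 * 0.0516120555
= 0.7483748048 g/L
Extracted = 14.5 - 0.7483748048 = 13.7516252 g/L
Extraction % = 13.7516252 / 14.5 * 100
= 94.8388%


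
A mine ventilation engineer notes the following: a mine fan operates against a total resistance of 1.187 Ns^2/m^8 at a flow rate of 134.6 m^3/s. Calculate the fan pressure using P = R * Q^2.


Compute Q^2:
Q^2 = 134.6^2 = 18117.16
Compute pressure:
P = R * Q^2 = 1.187 * 18117.16
= 21505.0689 Pa

21505.0689 Pa


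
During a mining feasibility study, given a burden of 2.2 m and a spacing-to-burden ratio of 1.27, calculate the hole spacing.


2.794 m

Spacing = burden * ratio
= 2.2 * 1.27
= 2.794 m


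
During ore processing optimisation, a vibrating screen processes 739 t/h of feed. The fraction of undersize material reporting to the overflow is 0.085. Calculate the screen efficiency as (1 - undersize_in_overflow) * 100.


91.5%

Screen efficiency = (1 - fraction of undersize in overflow) * 100
= (1 - 0.085) * 100
= 0.915 * 100
= 91.5%


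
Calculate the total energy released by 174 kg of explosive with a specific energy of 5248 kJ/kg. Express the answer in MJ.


Energy = mass * specific_energy / 1000
= 174 * 5248 / 1000
= 913152 / 1000
= 913.152 MJ

913.152 MJ


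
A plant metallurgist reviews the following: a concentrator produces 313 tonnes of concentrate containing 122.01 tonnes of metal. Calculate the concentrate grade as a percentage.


38.9808%

Grade = (metal in concentrate / concentrate mass) * 100
= (122.01 / 313) * 100
= 0.3898083067 * 100
= 38.9808%


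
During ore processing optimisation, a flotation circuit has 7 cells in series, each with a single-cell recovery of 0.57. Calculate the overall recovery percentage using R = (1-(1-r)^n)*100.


Complement of single-cell recovery:
1 - r = 1 - 0.57 = 0.43
Raise to power n:
(1 - r)^7 = 0.43^7 = 0.002718186111
Overall recovery:
R = (1 - 0.002718186111) * 100
= 99.7282%

99.7282%


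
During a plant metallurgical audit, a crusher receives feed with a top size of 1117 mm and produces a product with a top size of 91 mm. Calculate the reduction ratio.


Reduction ratio = feed size / product size
= 1117 / 91
= 12.2747

12.2747


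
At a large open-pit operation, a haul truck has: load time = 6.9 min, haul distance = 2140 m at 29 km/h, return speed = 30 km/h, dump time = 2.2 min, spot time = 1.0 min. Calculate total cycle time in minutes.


18.8076 min

Convert haul speed to m/min: 29 * 1000/60 = 483.3333333 m/min
Haul time = 2140 / 483.3333333 = 4.427586207 min
Convert return speed to m/min: 30 * 1000/60 = 500 m/min
Return time = 2140 / 500 = 4.28 min
Total cycle time:
= 6.9 + 4.427586207 + 2.2 + 4.28 + 1.0
= 18.8076 min


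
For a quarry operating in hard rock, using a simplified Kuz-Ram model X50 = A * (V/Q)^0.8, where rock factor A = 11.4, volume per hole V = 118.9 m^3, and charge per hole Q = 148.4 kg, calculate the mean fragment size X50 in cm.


Compute V/Q:
V/Q = 118.9 / 148.4 = 0.801212938
Raise to the power 0.8:
(V/Q)^0.8 = 0.801212938^0.8 = 0.8375261251
Multiply by A:
X50 = 11.4 * 0.8375261251
= 9.5478 cm

9.5478 cm


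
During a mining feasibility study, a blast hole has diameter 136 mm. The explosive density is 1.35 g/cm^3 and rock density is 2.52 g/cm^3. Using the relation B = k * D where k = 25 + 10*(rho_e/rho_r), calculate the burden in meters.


First, compute k:
rho_e / rho_r = 1.35 / 2.52 = 0.5357142857
k = 25 + 10 * 0.5357142857 = 30.35714286
Then, compute burden:
B = k * D / 1000 = 30.35714286 * 136 / 1000
= 4128.571429 / 1000
= 4.1286 m

4.1286 m


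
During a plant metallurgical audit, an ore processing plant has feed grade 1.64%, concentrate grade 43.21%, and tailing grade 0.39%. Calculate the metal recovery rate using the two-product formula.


76.9137%

Using the two-product formula:
R = 100 * c * (f - t) / (f * (c - t))
Numerator = 100 * 43.21 * (1.64 - 0.39)
= 100 * 43.21 * 1.25
= 5401.25
Denominator = 1.64 * (43.21 - 0.39)
= 1.64 * 42.82
= 70.2248
R = 5401.25 / 70.2248
= 76.9137%


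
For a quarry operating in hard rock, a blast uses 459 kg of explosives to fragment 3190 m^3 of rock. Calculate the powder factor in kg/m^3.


0.1439 kg/m^3

Powder factor = explosive mass / rock volume
= 459 / 3190
= 0.1439 kg/m^3


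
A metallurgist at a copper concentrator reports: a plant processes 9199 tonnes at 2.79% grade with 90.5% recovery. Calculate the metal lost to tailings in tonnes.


24.3819 tonnes

Total metal in feed:
= 9199 * 2.79 / 100 = 256.6521 tonnes
Metal recovered:
= 256.6521 * 90.5 / 100 = 232.2701505 tonnes
Metal lost to tailings:
= 256.6521 - 232.2701505
= 24.3819 tonnes


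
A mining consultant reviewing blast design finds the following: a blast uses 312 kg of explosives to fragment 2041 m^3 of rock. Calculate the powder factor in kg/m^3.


0.1529 kg/m^3

Powder factor = explosive mass / rock volume
= 312 / 2041
= 0.1529 kg/m^3


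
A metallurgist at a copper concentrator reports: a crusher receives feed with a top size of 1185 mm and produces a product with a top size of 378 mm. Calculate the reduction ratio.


3.1349

Reduction ratio = feed size / product size
= 1185 / 378
= 3.1349


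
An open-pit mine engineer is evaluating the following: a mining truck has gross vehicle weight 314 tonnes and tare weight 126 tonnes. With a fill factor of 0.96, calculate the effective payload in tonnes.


180.48 tonnes

Maximum payload = gross - tare
= 314 - 126 = 188 tonnes
Effective payload = max payload * fill factor
= 188 * 0.96
= 180.48 tonnes


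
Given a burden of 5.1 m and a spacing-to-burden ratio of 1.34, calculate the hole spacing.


Spacing = burden * ratio
= 5.1 * 1.34
= 6.834 m

6.834 m


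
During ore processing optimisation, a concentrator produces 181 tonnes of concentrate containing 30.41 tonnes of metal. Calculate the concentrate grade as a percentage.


16.8011%

Grade = (metal in concentrate / concentrate mass) * 100
= (30.41 / 181) * 100
= 0.1680110497 * 100
= 16.8011%


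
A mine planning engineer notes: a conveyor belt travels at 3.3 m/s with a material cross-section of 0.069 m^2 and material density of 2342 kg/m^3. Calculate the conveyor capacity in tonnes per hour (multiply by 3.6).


Volumetric flow = speed * area
= 3.3 * 0.069 = 0.2277 m^3/s
Mass flow = volumetric * density
= 0.2277 * 2342 = 533.2734 kg/s
Convert to t/h: multiply by 3.6
Capacity = 533.2734 * 3.6
= 1919.7842 t/h

1919.7842 t/h


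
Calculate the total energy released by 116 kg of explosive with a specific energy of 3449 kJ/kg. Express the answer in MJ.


Energy = mass * specific_energy / 1000
= 116 * 3449 / 1000
= 400084 / 1000
= 400.084 MJ

400.084 MJ


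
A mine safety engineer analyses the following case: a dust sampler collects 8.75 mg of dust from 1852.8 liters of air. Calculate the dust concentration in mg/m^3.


4.7226 mg/m^3

Convert liters to m^3: 1 m^3 = 1000 L
Concentration = mass / volume * 1000
= 8.75 / 1852.8 * 1000
= 0.004722582038 * 1000
= 4.7226 mg/m^3


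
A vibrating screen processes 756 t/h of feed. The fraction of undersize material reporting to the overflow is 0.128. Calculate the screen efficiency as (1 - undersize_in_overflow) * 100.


87.2%

Screen efficiency = (1 - fraction of undersize in overflow) * 100
= (1 - 0.128) * 100
= 0.872 * 100
= 87.2%


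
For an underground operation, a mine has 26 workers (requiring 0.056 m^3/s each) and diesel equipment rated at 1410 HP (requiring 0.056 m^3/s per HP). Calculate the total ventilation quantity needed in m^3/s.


Airflow for workers:
Q_people = 26 * 0.056 = 1.456 m^3/s
Airflow for diesel equipment:
Q_diesel = 1410 * 0.056 = 78.96 m^3/s
Total ventilation:
Q_total = 1.456 + 78.96
= 80.416 m^3/s

80.416 m^3/s


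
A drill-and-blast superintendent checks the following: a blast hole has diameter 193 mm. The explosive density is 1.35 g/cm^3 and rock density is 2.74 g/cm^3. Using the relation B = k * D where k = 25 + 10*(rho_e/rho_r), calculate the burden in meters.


5.7759 m

First, compute k:
rho_e / rho_r = 1.35 / 2.74 = 0.4927007299
k = 25 + 10 * 0.4927007299 = 29.9270073
Then, compute burden:
B = k * D / 1000 = 29.9270073 * 193 / 1000
= 5775.912409 / 1000
= 5.7759 m


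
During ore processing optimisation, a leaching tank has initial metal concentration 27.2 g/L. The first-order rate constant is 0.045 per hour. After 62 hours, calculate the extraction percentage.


93.8579%

Compute the exponent:
-k * t = -0.045 * 62 = -2.79
Remaining concentration:
C = 27.2 * exp(-2.79)
= 27.2 * 0.06142121392
= 1.670657018 g/L
Extracted = 27.2 - 1.670657018 = 25.52934298 g/L
Extraction % = 25.52934298 / 27.2 * 100
= 93.8579%


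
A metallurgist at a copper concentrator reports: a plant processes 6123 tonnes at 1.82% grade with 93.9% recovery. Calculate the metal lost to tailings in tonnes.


6.7978 tonnes

Total metal in feed:
= 6123 * 1.82 / 100 = 111.4386 tonnes
Metal recovered:
= 111.4386 * 93.9 / 100 = 104.6408454 tonnes
Metal lost to tailings:
= 111.4386 - 104.6408454
= 6.7978 tonnes


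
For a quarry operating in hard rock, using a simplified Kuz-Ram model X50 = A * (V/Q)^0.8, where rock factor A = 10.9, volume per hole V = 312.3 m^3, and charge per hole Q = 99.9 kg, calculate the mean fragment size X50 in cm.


27.1289 cm

Compute V/Q:
V/Q = 312.3 / 99.9 = 3.126126126
Raise to the power 0.8:
(V/Q)^0.8 = 3.126126126^0.8 = 2.4888871
Multiply by A:
X50 = 10.9 * 2.4888871
= 27.1289 cm


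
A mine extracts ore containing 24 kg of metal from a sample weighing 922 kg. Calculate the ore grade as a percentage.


2.603%

Ore grade = (metal mass / ore mass) * 100
= (24 / 922) * 100
= 0.02603036876 * 100
= 2.603%


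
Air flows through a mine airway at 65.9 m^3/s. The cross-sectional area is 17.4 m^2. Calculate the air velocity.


3.7874 m/s

Velocity = flow rate / cross-sectional area
= 65.9 / 17.4
= 3.7874 m/s


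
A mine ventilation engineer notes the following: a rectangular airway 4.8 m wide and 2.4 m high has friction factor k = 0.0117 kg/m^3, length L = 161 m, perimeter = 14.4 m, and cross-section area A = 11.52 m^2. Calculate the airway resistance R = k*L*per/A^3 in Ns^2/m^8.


0.0177 Ns^2/m^8

Compute the numerator:
k * L * per = 0.0117 * 161 * 14.4
= 27.12528
Compute the denominator:
A^3 = 11.52^3 = 1528.823808
Resistance:
R = 27.12528 / 1528.823808
= 0.0177 Ns^2/m^8


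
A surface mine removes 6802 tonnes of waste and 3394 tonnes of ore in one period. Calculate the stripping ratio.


Stripping ratio = waste tonnage / ore tonnage
= 6802 / 3394
= 2.0041

2.0041


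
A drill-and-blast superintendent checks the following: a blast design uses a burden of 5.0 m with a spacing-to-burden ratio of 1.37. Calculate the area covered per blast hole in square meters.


First, find the spacing:
Spacing = burden * ratio = 5.0 * 1.37
= 6.85 m
Then, calculate the area:
Area = burden * spacing = 5.0 * 6.85
= 34.25 m^2

34.25 m^2


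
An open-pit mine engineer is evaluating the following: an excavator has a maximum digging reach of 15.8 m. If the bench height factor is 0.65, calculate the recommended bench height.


Bench height = reach * factor
= 15.8 * 0.65
= 10.27 m

10.27 m


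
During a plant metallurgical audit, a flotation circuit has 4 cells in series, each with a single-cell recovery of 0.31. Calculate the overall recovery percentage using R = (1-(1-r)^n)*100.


Complement of single-cell recovery:
1 - r = 1 - 0.31 = 0.69
Raise to power n:
(1 - r)^4 = 0.69^4 = 0.22667121
Overall recovery:
R = (1 - 0.22667121) * 100
= 77.3329%

77.3329%


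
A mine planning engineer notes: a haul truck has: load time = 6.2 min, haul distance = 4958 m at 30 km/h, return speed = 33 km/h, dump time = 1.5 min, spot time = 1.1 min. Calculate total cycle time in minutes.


Convert haul speed to m/min: 30 * 1000/60 = 500 m/min
Haul time = 4958 / 500 = 9.916 min
Convert return speed to m/min: 33 * 1000/60 = 550 m/min
Return time = 4958 / 550 = 9.014545455 min
Total cycle time:
= 6.2 + 9.916 + 1.5 + 9.014545455 + 1.1
= 27.7305 min

27.7305 min


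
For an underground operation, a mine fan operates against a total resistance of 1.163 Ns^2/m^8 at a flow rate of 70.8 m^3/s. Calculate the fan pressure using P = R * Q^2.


5829.7003 Pa

Compute Q^2:
Q^2 = 70.8^2 = 5012.64
Compute pressure:
P = R * Q^2 = 1.163 * 5012.64
= 5829.7003 Pa


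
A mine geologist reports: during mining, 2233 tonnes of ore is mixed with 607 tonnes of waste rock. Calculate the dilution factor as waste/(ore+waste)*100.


Total material = ore + waste
= 2233 + 607 = 2840 tonnes
Dilution = waste / total * 100
= 607 / 2840 * 100
= 0.2137323944 * 100
= 21.3732%

21.3732%


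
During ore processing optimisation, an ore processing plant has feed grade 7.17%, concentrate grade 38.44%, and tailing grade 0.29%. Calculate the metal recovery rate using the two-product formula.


96.6848%

Using the two-product formula:
R = 100 * c * (f - t) / (f * (c - t))
Numerator = 100 * 38.44 * (7.17 - 0.29)
= 100 * 38.44 * 6.88
= 26446.72
Denominator = 7.17 * (38.44 - 0.29)
= 7.17 * 38.15
= 273.5355
R = 26446.72 / 273.5355
= 96.6848%


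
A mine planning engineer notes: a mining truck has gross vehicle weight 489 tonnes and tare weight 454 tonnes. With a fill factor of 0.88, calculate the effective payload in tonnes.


Maximum payload = gross - tare
= 489 - 454 = 35 tonnes
Effective payload = max payload * fill factor
= 35 * 0.88
= 30.8 tonnes

30.8 tonnes


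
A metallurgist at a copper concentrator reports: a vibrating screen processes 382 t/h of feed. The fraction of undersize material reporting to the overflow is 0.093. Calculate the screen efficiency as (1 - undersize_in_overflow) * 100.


90.7%

Screen efficiency = (1 - fraction of undersize in overflow) * 100
= (1 - 0.093) * 100
= 0.907 * 100
= 90.7%


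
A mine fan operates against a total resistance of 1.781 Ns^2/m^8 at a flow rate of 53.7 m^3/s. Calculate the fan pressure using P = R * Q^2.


5135.8519 Pa

Compute Q^2:
Q^2 = 53.7^2 = 2883.69
Compute pressure:
P = R * Q^2 = 1.781 * 2883.69
= 5135.8519 Pa


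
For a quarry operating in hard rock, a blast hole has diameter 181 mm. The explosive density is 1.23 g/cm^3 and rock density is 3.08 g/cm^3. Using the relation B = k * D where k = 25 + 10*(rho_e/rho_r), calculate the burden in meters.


First, compute k:
rho_e / rho_r = 1.23 / 3.08 = 0.3993506494
k = 25 + 10 * 0.3993506494 = 28.99350649
Then, compute burden:
B = k * D / 1000 = 28.99350649 * 181 / 1000
= 5247.824675 / 1000
= 5.2478 m

5.2478 m


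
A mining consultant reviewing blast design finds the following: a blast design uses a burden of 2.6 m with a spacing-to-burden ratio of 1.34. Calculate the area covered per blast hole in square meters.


9.0584 m^2

First, find the spacing:
Spacing = burden * ratio = 2.6 * 1.34
= 3.484 m
Then, calculate the area:
Area = burden * spacing = 2.6 * 3.484
= 9.0584 m^2


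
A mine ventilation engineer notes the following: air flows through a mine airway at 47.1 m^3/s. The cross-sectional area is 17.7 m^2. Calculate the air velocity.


Velocity = flow rate / cross-sectional area
= 47.1 / 17.7
= 2.661 m/s

2.661 m/s


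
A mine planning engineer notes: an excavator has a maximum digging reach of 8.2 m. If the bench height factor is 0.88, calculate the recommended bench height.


7.216 m

Bench height = reach * factor
= 8.2 * 0.88
= 7.216 m


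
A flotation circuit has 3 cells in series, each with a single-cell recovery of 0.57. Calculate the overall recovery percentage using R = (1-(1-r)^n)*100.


92.0493%

Complement of single-cell recovery:
1 - r = 1 - 0.57 = 0.43
Raise to power n:
(1 - r)^3 = 0.43^3 = 0.079507
Overall recovery:
R = (1 - 0.079507) * 100
= 92.0493%


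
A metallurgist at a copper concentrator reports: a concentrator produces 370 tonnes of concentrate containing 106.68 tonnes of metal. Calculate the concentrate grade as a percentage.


Grade = (metal in concentrate / concentrate mass) * 100
= (106.68 / 370) * 100
= 0.2883243243 * 100
= 28.8324%

28.8324%


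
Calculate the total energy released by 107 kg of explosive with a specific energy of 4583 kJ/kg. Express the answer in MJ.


490.381 MJ

Energy = mass * specific_energy / 1000
= 107 * 4583 / 1000
= 490381 / 1000
= 490.381 MJ


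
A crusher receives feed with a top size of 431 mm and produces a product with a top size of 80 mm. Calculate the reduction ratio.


5.3875

Reduction ratio = feed size / product size
= 431 / 80
= 5.3875


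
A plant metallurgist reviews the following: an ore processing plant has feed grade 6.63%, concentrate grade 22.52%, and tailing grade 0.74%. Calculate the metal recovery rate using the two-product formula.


Using the two-product formula:
R = 100 * c * (f - t) / (f * (c - t))
Numerator = 100 * 22.52 * (6.63 - 0.74)
= 100 * 22.52 * 5.89
= 13264.28
Denominator = 6.63 * (22.52 - 0.74)
= 6.63 * 21.78
= 144.4014
R = 13264.28 / 144.4014
= 91.857%

91.857%


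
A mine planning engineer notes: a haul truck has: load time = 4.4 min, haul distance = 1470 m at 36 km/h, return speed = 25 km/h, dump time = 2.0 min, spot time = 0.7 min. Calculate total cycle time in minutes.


13.078 min

Convert haul speed to m/min: 36 * 1000/60 = 600 m/min
Haul time = 1470 / 600 = 2.45 min
Convert return speed to m/min: 25 * 1000/60 = 416.6666667 m/min
Return time = 1470 / 416.6666667 = 3.528 min
Total cycle time:
= 4.4 + 2.45 + 2.0 + 3.528 + 0.7
= 13.078 min


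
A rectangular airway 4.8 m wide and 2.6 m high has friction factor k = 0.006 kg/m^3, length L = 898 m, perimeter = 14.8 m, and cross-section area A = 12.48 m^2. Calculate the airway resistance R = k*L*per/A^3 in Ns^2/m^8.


0.041 Ns^2/m^8

Compute the numerator:
k * L * per = 0.006 * 898 * 14.8
= 79.7424
Compute the denominator:
A^3 = 12.48^3 = 1943.764992
Resistance:
R = 79.7424 / 1943.764992
= 0.041 Ns^2/m^8


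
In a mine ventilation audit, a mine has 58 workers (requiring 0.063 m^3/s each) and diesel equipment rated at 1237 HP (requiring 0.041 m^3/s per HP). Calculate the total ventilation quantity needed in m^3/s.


Airflow for workers:
Q_people = 58 * 0.063 = 3.654 m^3/s
Airflow for diesel equipment:
Q_diesel = 1237 * 0.041 = 50.717 m^3/s
Total ventilation:
Q_total = 3.654 + 50.717
= 54.371 m^3/s

54.371 m^3/s


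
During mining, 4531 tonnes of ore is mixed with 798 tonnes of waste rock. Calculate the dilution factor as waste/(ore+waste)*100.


Total material = ore + waste
= 4531 + 798 = 5329 tonnes
Dilution = waste / total * 100
= 798 / 5329 * 100
= 0.1497466692 * 100
= 14.9747%

14.9747%


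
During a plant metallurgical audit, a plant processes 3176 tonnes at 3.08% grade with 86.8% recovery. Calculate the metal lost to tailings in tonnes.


Total metal in feed:
= 3176 * 3.08 / 100 = 97.8208 tonnes
Metal recovered:
= 97.8208 * 86.8 / 100 = 84.9084544 tonnes
Metal lost to tailings:
= 97.8208 - 84.9084544
= 12.9123 tonnes

12.9123 tonnes


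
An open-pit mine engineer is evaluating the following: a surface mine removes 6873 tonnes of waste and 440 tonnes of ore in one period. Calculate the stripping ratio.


Stripping ratio = waste tonnage / ore tonnage
= 6873 / 440
= 15.6205

15.6205


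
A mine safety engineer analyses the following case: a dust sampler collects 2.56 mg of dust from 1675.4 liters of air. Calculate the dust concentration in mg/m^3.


Convert liters to m^3: 1 m^3 = 1000 L
Concentration = mass / volume * 1000
= 2.56 / 1675.4 * 1000
= 0.001527993315 * 1000
= 1.528 mg/m^3

1.528 mg/m^3


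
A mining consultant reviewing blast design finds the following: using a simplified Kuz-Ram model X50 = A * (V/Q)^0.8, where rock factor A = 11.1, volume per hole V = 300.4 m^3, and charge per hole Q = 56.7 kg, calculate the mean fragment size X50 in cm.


42.1324 cm

Compute V/Q:
V/Q = 300.4 / 56.7 = 5.298059965
Raise to the power 0.8:
(V/Q)^0.8 = 5.298059965^0.8 = 3.795714121
Multiply by A:
X50 = 11.1 * 3.795714121
= 42.1324 cm


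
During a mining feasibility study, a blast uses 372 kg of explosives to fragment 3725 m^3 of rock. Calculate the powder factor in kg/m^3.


0.0999 kg/m^3

Powder factor = explosive mass / rock volume
= 372 / 3725
= 0.0999 kg/m^3


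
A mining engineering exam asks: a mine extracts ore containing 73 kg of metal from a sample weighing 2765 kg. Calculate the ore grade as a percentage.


Ore grade = (metal mass / ore mass) * 100
= (73 / 2765) * 100
= 0.02640144665 * 100
= 2.6401%

2.6401%


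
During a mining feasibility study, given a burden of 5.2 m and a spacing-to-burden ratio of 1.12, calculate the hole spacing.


Spacing = burden * ratio
= 5.2 * 1.12
= 5.824 m

5.824 m


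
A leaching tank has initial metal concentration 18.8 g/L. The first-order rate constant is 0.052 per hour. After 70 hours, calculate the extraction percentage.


Compute the exponent:
-k * t = -0.052 * 70 = -3.64
Remaining concentration:
C = 18.8 * exp(-3.64)
= 18.8 * 0.02625234397
= 0.4935440666 g/L
Extracted = 18.8 - 0.4935440666 = 18.30645593 g/L
Extraction % = 18.30645593 / 18.8 * 100
= 97.3748%

97.3748%


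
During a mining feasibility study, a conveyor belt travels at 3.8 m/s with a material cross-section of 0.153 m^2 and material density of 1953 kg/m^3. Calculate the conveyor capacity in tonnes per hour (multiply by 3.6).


Volumetric flow = speed * area
= 3.8 * 0.153 = 0.5814 m^3/s
Mass flow = volumetric * density
= 0.5814 * 1953 = 1135.4742 kg/s
Convert to t/h: multiply by 3.6
Capacity = 1135.4742 * 3.6
= 4087.7071 t/h

4087.7071 t/h


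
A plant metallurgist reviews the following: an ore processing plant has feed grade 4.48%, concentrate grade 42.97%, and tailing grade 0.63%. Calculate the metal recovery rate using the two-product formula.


87.2162%

Using the two-product formula:
R = 100 * c * (f - t) / (f * (c - t))
Numerator = 100 * 42.97 * (4.48 - 0.63)
= 100 * 42.97 * 3.85
= 16543.45
Denominator = 4.48 * (42.97 - 0.63)
= 4.48 * 42.34
= 189.6832
R = 16543.45 / 189.6832
= 87.2162%


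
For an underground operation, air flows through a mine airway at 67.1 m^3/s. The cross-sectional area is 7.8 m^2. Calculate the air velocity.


8.6026 m/s

Velocity = flow rate / cross-sectional area
= 67.1 / 7.8
= 8.6026 m/s


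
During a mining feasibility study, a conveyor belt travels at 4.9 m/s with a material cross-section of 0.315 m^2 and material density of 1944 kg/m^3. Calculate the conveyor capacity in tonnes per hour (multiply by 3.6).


Volumetric flow = speed * area
= 4.9 * 0.315 = 1.5435 m^3/s
Mass flow = volumetric * density
= 1.5435 * 1944 = 3000.564 kg/s
Convert to t/h: multiply by 3.6
Capacity = 3000.564 * 3.6
= 10802.0304 t/h

10802.0304 t/h


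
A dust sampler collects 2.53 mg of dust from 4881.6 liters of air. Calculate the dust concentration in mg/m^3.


0.5183 mg/m^3

Convert liters to m^3: 1 m^3 = 1000 L
Concentration = mass / volume * 1000
= 2.53 / 4881.6 * 1000
= 0.0005182726975 * 1000
= 0.5183 mg/m^3


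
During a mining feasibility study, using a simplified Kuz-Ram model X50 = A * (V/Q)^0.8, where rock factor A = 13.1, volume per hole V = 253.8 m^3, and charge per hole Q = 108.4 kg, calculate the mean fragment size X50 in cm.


25.8727 cm

Compute V/Q:
V/Q = 253.8 / 108.4 = 2.341328413
Raise to the power 0.8:
(V/Q)^0.8 = 2.341328413^0.8 = 1.97501259
Multiply by A:
X50 = 13.1 * 1.97501259
= 25.8727 cm


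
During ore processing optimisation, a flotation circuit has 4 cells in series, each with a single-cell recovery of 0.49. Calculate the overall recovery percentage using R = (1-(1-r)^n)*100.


Complement of single-cell recovery:
1 - r = 1 - 0.49 = 0.51
Raise to power n:
(1 - r)^4 = 0.51^4 = 0.06765201
Overall recovery:
R = (1 - 0.06765201) * 100
= 93.2348%

93.2348%


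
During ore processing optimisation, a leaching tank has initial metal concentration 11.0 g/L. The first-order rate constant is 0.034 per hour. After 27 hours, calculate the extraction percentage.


60.0683%

Compute the exponent:
-k * t = -0.034 * 27 = -0.918
Remaining concentration:
C = 11.0 * exp(-0.918)
= 11.0 * 0.3993168767
= 4.392485644 g/L
Extracted = 11.0 - 4.392485644 = 6.607514356 g/L
Extraction % = 6.607514356 / 11.0 * 100
= 60.0683%


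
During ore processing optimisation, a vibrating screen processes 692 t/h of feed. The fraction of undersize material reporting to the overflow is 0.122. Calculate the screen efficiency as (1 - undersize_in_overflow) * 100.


Screen efficiency = (1 - fraction of undersize in overflow) * 100
= (1 - 0.122) * 100
= 0.878 * 100
= 87.8%

87.8%


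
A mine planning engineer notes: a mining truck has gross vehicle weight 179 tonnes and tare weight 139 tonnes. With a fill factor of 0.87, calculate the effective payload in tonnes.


34.8 tonnes

Maximum payload = gross - tare
= 179 - 139 = 40 tonnes
Effective payload = max payload * fill factor
= 40 * 0.87
= 34.8 tonnes


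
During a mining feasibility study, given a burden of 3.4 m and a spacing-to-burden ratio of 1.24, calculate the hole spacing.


4.216 m

Spacing = burden * ratio
= 3.4 * 1.24
= 4.216 m


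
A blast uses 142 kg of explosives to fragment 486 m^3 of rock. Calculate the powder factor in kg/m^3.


0.2922 kg/m^3

Powder factor = explosive mass / rock volume
= 142 / 486
= 0.2922 kg/m^3


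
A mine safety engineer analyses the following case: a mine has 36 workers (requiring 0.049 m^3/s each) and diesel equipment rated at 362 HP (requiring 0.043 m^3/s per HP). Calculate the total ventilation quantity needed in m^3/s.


17.33 m^3/s

Airflow for workers:
Q_people = 36 * 0.049 = 1.764 m^3/s
Airflow for diesel equipment:
Q_diesel = 362 * 0.043 = 15.566 m^3/s
Total ventilation:
Q_total = 1.764 + 15.566
= 17.33 m^3/s


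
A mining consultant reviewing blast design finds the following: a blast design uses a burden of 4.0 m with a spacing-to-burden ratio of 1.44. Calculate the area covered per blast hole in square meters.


23.04 m^2

First, find the spacing:
Spacing = burden * ratio = 4.0 * 1.44
= 5.76 m
Then, calculate the area:
Area = burden * spacing = 4.0 * 5.76
= 23.04 m^2


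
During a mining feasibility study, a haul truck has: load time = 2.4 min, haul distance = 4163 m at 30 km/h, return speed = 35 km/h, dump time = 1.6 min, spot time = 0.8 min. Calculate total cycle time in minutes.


Convert haul speed to m/min: 30 * 1000/60 = 500 m/min
Haul time = 4163 / 500 = 8.326 min
Convert return speed to m/min: 35 * 1000/60 = 583.3333333 m/min
Return time = 4163 / 583.3333333 = 7.136571429 min
Total cycle time:
= 2.4 + 8.326 + 1.6 + 7.136571429 + 0.8
= 20.2626 min

20.2626 min


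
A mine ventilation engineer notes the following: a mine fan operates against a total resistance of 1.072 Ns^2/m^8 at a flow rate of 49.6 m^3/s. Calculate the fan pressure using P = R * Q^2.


Compute Q^2:
Q^2 = 49.6^2 = 2460.16
Compute pressure:
P = R * Q^2 = 1.072 * 2460.16
= 2637.2915 Pa

2637.2915 Pa


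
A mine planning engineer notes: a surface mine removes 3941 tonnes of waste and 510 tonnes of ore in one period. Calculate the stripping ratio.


Stripping ratio = waste tonnage / ore tonnage
= 3941 / 510
= 7.7275

7.7275


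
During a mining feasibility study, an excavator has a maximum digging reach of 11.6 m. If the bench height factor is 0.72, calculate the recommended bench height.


8.352 m

Bench height = reach * factor
= 11.6 * 0.72
= 8.352 m


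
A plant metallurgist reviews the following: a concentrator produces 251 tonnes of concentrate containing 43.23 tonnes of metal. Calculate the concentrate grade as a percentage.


17.2231%

Grade = (metal in concentrate / concentrate mass) * 100
= (43.23 / 251) * 100
= 0.1722310757 * 100
= 17.2231%
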